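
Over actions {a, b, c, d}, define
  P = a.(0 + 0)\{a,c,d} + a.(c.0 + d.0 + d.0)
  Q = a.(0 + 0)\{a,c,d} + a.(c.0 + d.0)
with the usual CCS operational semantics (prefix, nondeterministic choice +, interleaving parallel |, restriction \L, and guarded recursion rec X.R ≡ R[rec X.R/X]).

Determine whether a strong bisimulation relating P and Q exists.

P ~ Q

LTS(P): 4 reachable states
  s0 = a.(0 + 0)\{a,c,d} + a.(c.0 + d.0 + d.0) | —a→ s1, —a→ s2
  s1 = (0 + 0)\{a,c,d} | stopped
  s2 = c.0 + d.0 + d.0 | —c→ s3, —d→ s3
  s3 = 0 | stopped
LTS(Q): 4 reachable states
  t0 = a.(0 + 0)\{a,c,d} + a.(c.0 + d.0) | —a→ t1, —a→ t2
  t1 = (0 + 0)\{a,c,d} | stopped
  t2 = c.0 + d.0 | —c→ t3, —d→ t3
  t3 = 0 | stopped
Partition-refinement fixed point:
  B0 = {s0, t0}
  B1 = {s1, s3, t1, t3}
  B2 = {s2, t2}
s0 ∈ B0, t0 ∈ B0 → same block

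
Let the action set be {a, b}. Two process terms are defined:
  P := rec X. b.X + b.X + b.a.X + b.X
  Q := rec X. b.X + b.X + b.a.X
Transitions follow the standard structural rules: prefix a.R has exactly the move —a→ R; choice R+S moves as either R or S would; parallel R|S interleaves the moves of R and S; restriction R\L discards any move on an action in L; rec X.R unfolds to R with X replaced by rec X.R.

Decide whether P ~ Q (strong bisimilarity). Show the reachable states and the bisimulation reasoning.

bisimilar

LTS(P): 2 reachable states
  u0 = rec X. b.X + b.X + b.a.X + b.X → =b=> u0, =b=> u1
  u1 = a.(rec X. b.X + b.X + b.a.X + b.X) → =a=> u0
LTS(Q): 2 reachable states
  v0 = rec X. b.X + b.X + b.a.X → =b=> v0, =b=> v1
  v1 = a.(rec X. b.X + b.X + b.a.X) → =a=> v0
Bisimilarity quotient blocks:
  B0 = {u0, v0}
  B1 = {u1, v1}
u0 ∈ B0, v0 ∈ B0 → same block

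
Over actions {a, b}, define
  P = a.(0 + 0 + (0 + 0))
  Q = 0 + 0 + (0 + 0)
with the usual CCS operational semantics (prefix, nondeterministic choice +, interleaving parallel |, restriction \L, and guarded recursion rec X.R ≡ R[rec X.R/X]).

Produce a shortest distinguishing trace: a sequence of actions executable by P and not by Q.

a

LTS(P): 2 reachable states
  u0 = a.(0 + 0 + (0 + 0)) | --a--▸ u1
  u1 = 0 + 0 + (0 + 0) | (no moves)
LTS(Q): 1 reachable states
  v0 = 0 + 0 + (0 + 0) | (no moves)
Executing a from P (initial set {u0}):
  step 1 (a): {u1}
  — P admits the full trace.
Executing a from Q (initial set {v0}):
  step 1 (a): no successor for Q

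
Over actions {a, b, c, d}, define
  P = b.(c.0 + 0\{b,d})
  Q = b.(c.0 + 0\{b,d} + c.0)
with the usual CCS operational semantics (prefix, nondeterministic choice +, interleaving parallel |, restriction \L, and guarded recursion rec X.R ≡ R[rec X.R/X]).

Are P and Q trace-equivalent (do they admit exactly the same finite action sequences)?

traces(P) = traces(Q)

LTS(P): 3 reachable states
  s0 = b.(c.0 + 0\{b,d}) ⊢ --b--▸ s1
  s1 = c.0 + 0\{b,d} ⊢ --c--▸ s2
  s2 = 0 ⊢ ·
LTS(Q): 3 reachable states
  t0 = b.(c.0 + 0\{b,d} + c.0) ⊢ --b--▸ t1
  t1 = c.0 + 0\{b,d} + c.0 ⊢ --c--▸ t2
  t2 = 0 ⊢ ·
Coarsest stable partition (strong bisimilarity classes):
  B0 = {s0, t0}
  B1 = {s1, t1}
  B2 = {s2, t2}
s0 ∈ B0, t0 ∈ B0 → same block
Bisimilar ⇒ trace-equivalent.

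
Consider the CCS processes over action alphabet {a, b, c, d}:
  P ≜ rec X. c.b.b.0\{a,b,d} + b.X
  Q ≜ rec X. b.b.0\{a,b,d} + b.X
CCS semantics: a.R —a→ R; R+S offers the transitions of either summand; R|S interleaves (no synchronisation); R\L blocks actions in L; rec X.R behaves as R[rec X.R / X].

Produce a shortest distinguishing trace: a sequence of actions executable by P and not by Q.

Reachable graph of P (4 states):
  p0 = rec X. c.b.b.0\{a,b,d} + b.X | --b--▸ p0, --c--▸ p1
  p1 = b.b.0\{a,b,d} | --b--▸ p2
  p2 = b.0\{a,b,d} | --b--▸ p3
  p3 = 0\{a,b,d} | ∅
Reachable graph of Q (3 states):
  q0 = rec X. b.b.0\{a,b,d} + b.X | --b--▸ q0, --b--▸ q1
  q1 = b.0\{a,b,d} | --b--▸ q2
  q2 = 0\{a,b,d} | ∅
Executing c from P (initial set {p0}):
  [1] c ⇒ {p1}
  — P admits the full trace.
Executing c from Q (initial set {q0}):
  [1] c ⇒ ∅ (Q stuck)

c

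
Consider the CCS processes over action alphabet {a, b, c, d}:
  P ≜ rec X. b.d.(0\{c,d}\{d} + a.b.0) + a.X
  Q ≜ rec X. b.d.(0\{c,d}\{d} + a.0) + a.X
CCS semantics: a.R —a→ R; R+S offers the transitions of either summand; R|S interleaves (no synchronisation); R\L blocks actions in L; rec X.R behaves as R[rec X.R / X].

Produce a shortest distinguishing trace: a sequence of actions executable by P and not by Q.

P's transition system — 5 states:
  m0 = rec X. b.d.(0\{c,d}\{d} + a.b.0) + a.X has moves -a-> m0, -b-> m1
  m1 = d.(0\{c,d}\{d} + a.b.0) has moves -d-> m2
  m2 = 0\{c,d}\{d} + a.b.0 has moves -a-> m3
  m3 = b.0 has moves -b-> m4
  m4 = 0 has moves deadlocked
Q's transition system — 4 states:
  n0 = rec X. b.d.(0\{c,d}\{d} + a.0) + a.X has moves -a-> n0, -b-> n1
  n1 = d.(0\{c,d}\{d} + a.0) has moves -d-> n2
  n2 = 0\{c,d}\{d} + a.0 has moves -a-> n3
  n3 = 0 has moves deadlocked
Run σ = ⟨bdab⟩ on P: start {m0}
  [1] b ⇒ {m1}
  [2] d ⇒ {m2}
  [3] a ⇒ {m3}
  [4] b ⇒ {m4}
  ✓ P
Run σ = ⟨bdab⟩ on Q: start {n0}
  [1] b ⇒ {n1}
  [2] d ⇒ {n2}
  [3] a ⇒ {n3}
  [4] b ⇒ ∅ (Q stuck)

bdab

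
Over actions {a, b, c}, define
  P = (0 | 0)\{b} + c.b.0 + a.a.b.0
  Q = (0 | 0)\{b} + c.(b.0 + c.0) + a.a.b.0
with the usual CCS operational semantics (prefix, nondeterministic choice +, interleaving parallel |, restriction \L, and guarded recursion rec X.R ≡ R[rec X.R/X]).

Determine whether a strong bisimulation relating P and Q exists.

NO

Reachable graph of P (4 states):
  s0 = (0 | 0)\{b} + c.b.0 + a.a.b.0 → —a→ s1, —c→ s2
  s1 = a.b.0 → —a→ s2
  s2 = b.0 → —b→ s3
  s3 = 0 → stopped
Reachable graph of Q (5 states):
  t0 = (0 | 0)\{b} + c.(b.0 + c.0) + a.a.b.0 → —a→ t1, —c→ t2
  t1 = a.b.0 → —a→ t3
  t2 = b.0 + c.0 → —b→ t4, —c→ t4
  t3 = b.0 → —b→ t4
  t4 = 0 → stopped
Coarsest stable partition (strong bisimilarity classes):
  B0 = {s0}
  B1 = {s1, t1}
  B2 = {s2, t3}
  B3 = {s3, t4}
  B4 = {t0}
  B5 = {t2}
s0 ∈ B0, t0 ∈ B4 → different blocks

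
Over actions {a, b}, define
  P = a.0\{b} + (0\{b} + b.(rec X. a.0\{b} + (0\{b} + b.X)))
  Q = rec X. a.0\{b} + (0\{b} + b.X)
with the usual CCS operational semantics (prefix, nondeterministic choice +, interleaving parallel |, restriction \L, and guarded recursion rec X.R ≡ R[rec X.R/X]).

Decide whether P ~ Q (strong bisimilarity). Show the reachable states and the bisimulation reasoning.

YES

Reachable graph of P (3 states):
  u0 = a.0\{b} + (0\{b} + b.(rec X. a.0\{b} + (0\{b} + b.X))) ⊢ =a=> u1, =b=> u2
  u1 = 0\{b} ⊢ ∅
  u2 = rec X. a.0\{b} + (0\{b} + b.X) ⊢ =a=> u1, =b=> u2
Reachable graph of Q (2 states):
  v0 = rec X. a.0\{b} + (0\{b} + b.X) ⊢ =a=> v1, =b=> v0
  v1 = 0\{b} ⊢ ∅
Coarsest stable partition (strong bisimilarity classes):
  B0 = {u0, u2, v0}
  B1 = {u1, v1}
u0 ∈ B0, v0 ∈ B0 → same block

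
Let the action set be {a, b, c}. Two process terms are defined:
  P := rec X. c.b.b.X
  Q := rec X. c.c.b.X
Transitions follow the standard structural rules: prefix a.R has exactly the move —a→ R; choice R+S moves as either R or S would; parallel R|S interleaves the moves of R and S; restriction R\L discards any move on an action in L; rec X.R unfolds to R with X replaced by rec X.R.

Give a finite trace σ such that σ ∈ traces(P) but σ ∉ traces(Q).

cb

P's transition system — 3 states:
  p0 = rec X. c.b.b.X has moves =c=> p1
  p1 = b.b.(rec X. c.b.b.X) has moves =b=> p2
  p2 = b.(rec X. c.b.b.X) has moves =b=> p0
Q's transition system — 3 states:
  q0 = rec X. c.c.b.X has moves =c=> q1
  q1 = c.b.(rec X. c.c.b.X) has moves =c=> q2
  q2 = b.(rec X. c.c.b.X) has moves =b=> q0
Executing cb from P (initial set {p0}):
  step 1 (c): {p1}
  step 2 (b): {p2}
  P completes σ.
Executing cb from Q (initial set {q0}):
  step 1 (c): {q1}
  step 2 (b): ∅  — Q cannot continue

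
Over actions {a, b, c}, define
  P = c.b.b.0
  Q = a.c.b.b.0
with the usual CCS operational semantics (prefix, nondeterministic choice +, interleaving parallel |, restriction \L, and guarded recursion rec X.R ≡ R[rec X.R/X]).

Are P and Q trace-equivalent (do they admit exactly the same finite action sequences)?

trace-distinct — witness ⟨c⟩

Reachable graph of P (4 states):
  m0 = c.b.b.0 ⊢ =c=> m1
  m1 = b.b.0 ⊢ =b=> m2
  m2 = b.0 ⊢ =b=> m3
  m3 = 0 ⊢ (no moves)
Reachable graph of Q (5 states):
  n0 = a.c.b.b.0 ⊢ =a=> n1
  n1 = c.b.b.0 ⊢ =c=> n2
  n2 = b.b.0 ⊢ =b=> n3
  n3 = b.0 ⊢ =b=> n4
  n4 = 0 ⊢ (no moves)
Run σ = ⟨c⟩ on P: start {m0}
  [1] c ⇒ {m1}
  ✓ P
Run σ = ⟨c⟩ on Q: start {n0}
  [1] c ⇒ no successor for Q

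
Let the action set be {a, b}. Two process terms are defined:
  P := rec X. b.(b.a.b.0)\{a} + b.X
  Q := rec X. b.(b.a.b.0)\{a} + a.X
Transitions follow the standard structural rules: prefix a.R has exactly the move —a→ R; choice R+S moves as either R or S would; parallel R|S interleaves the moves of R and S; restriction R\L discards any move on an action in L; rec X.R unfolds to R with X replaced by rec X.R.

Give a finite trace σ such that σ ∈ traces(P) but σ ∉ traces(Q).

Reachable graph of P (3 states):
  m0 = rec X. b.(b.a.b.0)\{a} + b.X ⊢ =b=> m0, =b=> m1
  m1 = (b.a.b.0)\{a} ⊢ =b=> m2
  m2 = (a.b.0)\{a} ⊢ (no moves)
Reachable graph of Q (3 states):
  n0 = rec X. b.(b.a.b.0)\{a} + a.X ⊢ =a=> n0, =b=> n1
  n1 = (b.a.b.0)\{a} ⊢ =b=> n2
  n2 = (a.b.0)\{a} ⊢ (no moves)
Executing bbb from P (initial set {m0}):
  [1] b ⇒ {m0, m1}
  [2] b ⇒ {m0, m1, m2}
  [3] b ⇒ {m0, m1, m2}
  P completes σ.
Executing bbb from Q (initial set {n0}):
  [1] b ⇒ {n1}
  [2] b ⇒ {n2}
  [3] b ⇒ ∅ (Q stuck)

bbb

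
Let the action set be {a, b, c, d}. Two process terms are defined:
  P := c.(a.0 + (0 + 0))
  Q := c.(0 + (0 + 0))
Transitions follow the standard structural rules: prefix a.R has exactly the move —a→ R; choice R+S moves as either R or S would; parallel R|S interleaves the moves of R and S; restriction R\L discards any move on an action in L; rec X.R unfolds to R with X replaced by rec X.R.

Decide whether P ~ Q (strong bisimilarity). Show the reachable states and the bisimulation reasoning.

not bisimilar

LTS(P): 3 reachable states
  u0 = c.(a.0 + (0 + 0)) has moves —c→ u1
  u1 = a.0 + (0 + 0) has moves —a→ u2
  u2 = 0 has moves ·
LTS(Q): 2 reachable states
  v0 = c.(0 + (0 + 0)) has moves —c→ v1
  v1 = 0 + (0 + 0) has moves ·
Partition-refinement fixed point:
  B0 = {u0}
  B1 = {u1}
  B2 = {u2, v1}
  B3 = {v0}
u0 ∈ B0, v0 ∈ B3 → different blocks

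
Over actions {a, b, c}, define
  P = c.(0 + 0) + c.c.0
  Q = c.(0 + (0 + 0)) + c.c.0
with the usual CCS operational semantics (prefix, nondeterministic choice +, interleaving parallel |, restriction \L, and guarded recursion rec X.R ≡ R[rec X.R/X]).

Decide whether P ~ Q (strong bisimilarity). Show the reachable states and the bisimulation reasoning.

Reachable graph of P (4 states):
  s0 = c.(0 + 0) + c.c.0 :: -c-> s1, -c-> s2
  s1 = 0 + 0 :: (no moves)
  s2 = c.0 :: -c-> s3
  s3 = 0 :: (no moves)
Reachable graph of Q (4 states):
  t0 = c.(0 + (0 + 0)) + c.c.0 :: -c-> t1, -c-> t2
  t1 = 0 + (0 + 0) :: (no moves)
  t2 = c.0 :: -c-> t3
  t3 = 0 :: (no moves)
Partition-refinement fixed point:
  B0 = {s0, t0}
  B1 = {s2, t2}
  B2 = {s1, s3, t1, t3}
s0 ∈ B0, t0 ∈ B0 → same block

P ~ Q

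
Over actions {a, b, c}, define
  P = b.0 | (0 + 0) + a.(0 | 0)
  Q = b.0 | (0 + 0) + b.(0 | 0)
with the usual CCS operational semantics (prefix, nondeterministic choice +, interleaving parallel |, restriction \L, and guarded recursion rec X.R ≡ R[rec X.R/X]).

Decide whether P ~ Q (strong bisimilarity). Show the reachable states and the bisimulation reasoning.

Reachable graph of P (3 states):
  u0 = b.0 | (0 + 0) + a.(0 | 0) | ··a··> u1, ··b··> u2
  u1 = 0 | 0 | ∅
  u2 = 0 | (0 + 0) | ∅
Reachable graph of Q (3 states):
  v0 = b.0 | (0 + 0) + b.(0 | 0) | ··b··> v1, ··b··> v2
  v1 = 0 | (0 + 0) | ∅
  v2 = 0 | 0 | ∅
Bisimilarity quotient blocks:
  B0 = {u0}
  B1 = {u1, u2, v1, v2}
  B2 = {v0}
u0 ∈ B0, v0 ∈ B2 → different blocks

P ≁ Q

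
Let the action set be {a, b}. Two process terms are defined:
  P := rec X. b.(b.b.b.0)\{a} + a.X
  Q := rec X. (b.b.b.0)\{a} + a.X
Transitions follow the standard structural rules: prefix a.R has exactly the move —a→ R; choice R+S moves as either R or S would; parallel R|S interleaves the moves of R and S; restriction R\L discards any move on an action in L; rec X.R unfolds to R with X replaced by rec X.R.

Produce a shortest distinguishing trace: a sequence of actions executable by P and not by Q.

bbbb

P's transition system — 5 states:
  p0 = rec X. b.(b.b.b.0)\{a} + a.X :: --a--▸ p0, --b--▸ p1
  p1 = (b.b.b.0)\{a} :: --b--▸ p2
  p2 = (b.b.0)\{a} :: --b--▸ p3
  p3 = (b.0)\{a} :: --b--▸ p4
  p4 = 0\{a} :: (no moves)
Q's transition system — 4 states:
  q0 = rec X. (b.b.b.0)\{a} + a.X :: --a--▸ q0, --b--▸ q1
  q1 = (b.b.0)\{a} :: --b--▸ q2
  q2 = (b.0)\{a} :: --b--▸ q3
  q3 = 0\{a} :: (no moves)
Trace ⟨bbbb⟩ through P, begin at {p0}:
  [1] b ⇒ {p1}
  [2] b ⇒ {p2}
  [3] b ⇒ {p3}
  [4] b ⇒ {p4}
  — P admits the full trace.
Trace ⟨bbbb⟩ through Q, begin at {q0}:
  [1] b ⇒ {q1}
  [2] b ⇒ {q2}
  [3] b ⇒ {q3}
  [4] b ⇒ no successor for Q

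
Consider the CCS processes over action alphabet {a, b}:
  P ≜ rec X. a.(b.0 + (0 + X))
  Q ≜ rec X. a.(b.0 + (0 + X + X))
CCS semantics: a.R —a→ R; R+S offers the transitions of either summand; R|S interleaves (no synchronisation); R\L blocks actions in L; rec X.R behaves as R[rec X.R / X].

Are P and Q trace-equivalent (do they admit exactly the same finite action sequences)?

LTS(P): 3 reachable states
  s0 = rec X. a.(b.0 + (0 + X)) has moves --a--▸ s1
  s1 = b.0 + (0 + (rec X. a.(b.0 + (0 + X)))) has moves --a--▸ s1, --b--▸ s2
  s2 = 0 has moves deadlocked
LTS(Q): 3 reachable states
  t0 = rec X. a.(b.0 + (0 + X + X)) has moves --a--▸ t1
  t1 = b.0 + (0 + (rec X. a.(b.0 + (0 + X + X))) + (rec X. a.(b.0 + (0 + X + X)))) has moves --a--▸ t1, --b--▸ t2
  t2 = 0 has moves deadlocked
Bisimilarity quotient blocks:
  B0 = {s0, t0}
  B1 = {s1, t1}
  B2 = {s2, t2}
s0 ∈ B0, t0 ∈ B0 → same block
Bisimilar ⇒ trace-equivalent.

traces(P) = traces(Q)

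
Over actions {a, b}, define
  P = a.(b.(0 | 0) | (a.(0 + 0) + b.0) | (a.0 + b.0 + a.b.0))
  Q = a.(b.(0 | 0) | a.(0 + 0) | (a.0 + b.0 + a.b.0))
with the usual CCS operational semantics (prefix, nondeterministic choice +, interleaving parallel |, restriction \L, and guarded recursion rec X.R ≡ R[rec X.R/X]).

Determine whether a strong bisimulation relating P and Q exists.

P ≁ Q

Reachable graph of P (19 states):
  p0 = a.(b.(0 | 0) | (a.(0 + 0) + b.0) | (a.0 + b.0 + a.b.0)) :: -a-> p1
  p1 = b.(0 | 0) | (a.(0 + 0) + b.0) | (a.0 + b.0 + a.b.0) :: -a-> p2, -a-> p3, -a-> p4, -b-> p3, -b-> p5, -b-> p6
  p2 = b.(0 | 0) | (0 + 0) | (a.0 + b.0 + a.b.0) :: -a-> p7, -a-> p8, -b-> p7, -b-> p9
  p3 = b.(0 | 0) | (a.(0 + 0) + b.0) | 0 :: -a-> p7, -b-> p10, -b-> p11
  p4 = b.(0 | 0) | (a.(0 + 0) + b.0) | b.0 :: -a-> p8, -b-> p12, -b-> p13, -b-> p3
  p5 = 0 | 0 | (a.(0 + 0) + b.0) | (a.0 + b.0 + a.b.0) :: -a-> p10, -a-> p12, -a-> p9, -b-> p10, -b-> p14
  p6 = b.(0 | 0) | 0 | (a.0 + b.0 + a.b.0) :: -a-> p11, -a-> p13, -b-> p11, -b-> p14
  p7 = b.(0 | 0) | (0 + 0) | 0 :: -b-> p15
  p8 = b.(0 | 0) | (0 + 0) | b.0 :: -b-> p16, -b-> p7
  p9 = 0 | 0 | (0 + 0) | (a.0 + b.0 + a.b.0) :: -a-> p15, -a-> p16, -b-> p15
  p10 = 0 | 0 | (a.(0 + 0) + b.0) | 0 :: -a-> p15, -b-> p17
  p11 = b.(0 | 0) | 0 | 0 :: -b-> p17
  p12 = 0 | 0 | (a.(0 + 0) + b.0) | b.0 :: -a-> p16, -b-> p10, -b-> p18
  p13 = b.(0 | 0) | 0 | b.0 :: -b-> p11, -b-> p18
  p14 = 0 | 0 | 0 | (a.0 + b.0 + a.b.0) :: -a-> p17, -a-> p18, -b-> p17
  p15 = 0 | 0 | (0 + 0) | 0 :: deadlocked
  p16 = 0 | 0 | (0 + 0) | b.0 :: -b-> p15
  p17 = 0 | 0 | 0 | 0 :: deadlocked
  p18 = 0 | 0 | 0 | b.0 :: -b-> p17
Reachable graph of Q (13 states):
  q0 = a.(b.(0 | 0) | a.(0 + 0) | (a.0 + b.0 + a.b.0)) :: -a-> q1
  q1 = b.(0 | 0) | a.(0 + 0) | (a.0 + b.0 + a.b.0) :: -a-> q2, -a-> q3, -a-> q4, -b-> q3, -b-> q5
  q2 = b.(0 | 0) | (0 + 0) | (a.0 + b.0 + a.b.0) :: -a-> q6, -a-> q7, -b-> q6, -b-> q8
  q3 = b.(0 | 0) | a.(0 + 0) | 0 :: -a-> q6, -b-> q9
  q4 = b.(0 | 0) | a.(0 + 0) | b.0 :: -a-> q7, -b-> q10, -b-> q3
  q5 = 0 | 0 | a.(0 + 0) | (a.0 + b.0 + a.b.0) :: -a-> q10, -a-> q8, -a-> q9, -b-> q9
  q6 = b.(0 | 0) | (0 + 0) | 0 :: -b-> q11
  q7 = b.(0 | 0) | (0 + 0) | b.0 :: -b-> q12, -b-> q6
  q8 = 0 | 0 | (0 + 0) | (a.0 + b.0 + a.b.0) :: -a-> q11, -a-> q12, -b-> q11
  q9 = 0 | 0 | a.(0 + 0) | 0 :: -a-> q11
  q10 = 0 | 0 | a.(0 + 0) | b.0 :: -a-> q12, -b-> q9
  q11 = 0 | 0 | (0 + 0) | 0 :: deadlocked
  q12 = 0 | 0 | (0 + 0) | b.0 :: -b-> q11
Coarsest stable partition (strong bisimilarity classes):
  B0 = {p0}
  B1 = {p1}
  B2 = {p12, p3}
  B3 = {p11, p16, p18, p7, q12, q6}
  B4 = {p15, p17, q11}
  B5 = {p10}
  B6 = {p4}
  B7 = {p13, p8, q7}
  B8 = {p5}
  B9 = {p14, p9, q8}
  B10 = {p2, p6, q2}
  B11 = {q0}
  B12 = {q1}
  B13 = {q5}
  B14 = {q10, q3}
  B15 = {q9}
  B16 = {q4}
p0 ∈ B0, q0 ∈ B11 → different blocks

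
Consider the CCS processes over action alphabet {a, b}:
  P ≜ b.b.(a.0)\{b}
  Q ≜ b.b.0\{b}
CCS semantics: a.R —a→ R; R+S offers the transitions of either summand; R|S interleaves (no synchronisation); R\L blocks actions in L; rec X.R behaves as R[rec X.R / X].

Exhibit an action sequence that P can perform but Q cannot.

bba

LTS(P): 4 reachable states
  u0 = b.b.(a.0)\{b} | ··b··> u1
  u1 = b.(a.0)\{b} | ··b··> u2
  u2 = (a.0)\{b} | ··a··> u3
  u3 = 0\{b} | deadlocked
LTS(Q): 3 reachable states
  v0 = b.b.0\{b} | ··b··> v1
  v1 = b.0\{b} | ··b··> v2
  v2 = 0\{b} | deadlocked
Executing bba from P (initial set {u0}):
  after b @ step 1: {u1}
  after b @ step 2: {u2}
  after a @ step 3: {u3}
  — P admits the full trace.
Executing bba from Q (initial set {v0}):
  after b @ step 1: {v1}
  after b @ step 2: {v2}
  after a @ step 3: ∅  — Q cannot continue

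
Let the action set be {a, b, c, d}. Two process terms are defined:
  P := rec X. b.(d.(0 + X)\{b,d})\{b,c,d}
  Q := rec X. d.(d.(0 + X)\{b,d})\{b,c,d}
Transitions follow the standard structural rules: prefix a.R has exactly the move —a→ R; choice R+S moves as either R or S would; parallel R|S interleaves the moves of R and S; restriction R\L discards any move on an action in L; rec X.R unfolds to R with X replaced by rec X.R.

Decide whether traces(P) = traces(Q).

trace-distinct — witness ⟨b⟩

LTS(P): 2 reachable states
  m0 = rec X. b.(d.(0 + X)\{b,d})\{b,c,d} → —b→ m1
  m1 = (d.(0 + (rec X. b.(d.(0 + X)\{b,d})\{b,c,d}))\{b,d})\{b,c,d} → ∅
LTS(Q): 2 reachable states
  n0 = rec X. d.(d.(0 + X)\{b,d})\{b,c,d} → —d→ n1
  n1 = (d.(0 + (rec X. d.(d.(0 + X)\{b,d})\{b,c,d}))\{b,d})\{b,c,d} → ∅
Run σ = ⟨b⟩ on P: start {m0}
  [1] b ⇒ {m1}
  P completes σ.
Run σ = ⟨b⟩ on Q: start {n0}
  [1] b ⇒ no successor for Q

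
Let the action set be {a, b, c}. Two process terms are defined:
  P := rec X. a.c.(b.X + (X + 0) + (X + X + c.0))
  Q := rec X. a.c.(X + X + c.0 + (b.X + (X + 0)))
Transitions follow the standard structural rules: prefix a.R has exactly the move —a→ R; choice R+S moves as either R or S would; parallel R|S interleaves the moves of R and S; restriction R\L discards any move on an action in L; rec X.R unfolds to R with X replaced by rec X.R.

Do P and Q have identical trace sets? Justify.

Reachable graph of P (4 states):
  p0 = rec X. a.c.(b.X + (X + 0) + (X + X + c.0)) ⊢ -a-> p1
  p1 = c.(b.(rec X. a.c.(b.X + (X + 0) + (X + X + c.0))) + ((rec X. a.c.(b.X + (X + 0) + (X + X + c.0))) + 0) + ((rec X. a.c.(b.X + (X + 0) + (X + X + c.0))) + (rec X. a.c.(b.X + (X + 0) + (X + X + c.0))) + c.0)) ⊢ -c-> p2
  p2 = b.(rec X. a.c.(b.X + (X + 0) + (X + X + c.0))) + ((rec X. a.c.(b.X + (X + 0) + (X + X + c.0))) + 0) + ((rec X. a.c.(b.X + (X + 0) + (X + X + c.0))) + (rec X. a.c.(b.X + (X + 0) + (X + X + c.0))) + c.0) ⊢ -a-> p1, -b-> p0, -c-> p3
  p3 = 0 ⊢ (no moves)
Reachable graph of Q (4 states):
  q0 = rec X. a.c.(X + X + c.0 + (b.X + (X + 0))) ⊢ -a-> q1
  q1 = c.((rec X. a.c.(X + X + c.0 + (b.X + (X + 0)))) + (rec X. a.c.(X + X + c.0 + (b.X + (X + 0)))) + c.0 + (b.(rec X. a.c.(X + X + c.0 + (b.X + (X + 0)))) + ((rec X. a.c.(X + X + c.0 + (b.X + (X + 0)))) + 0))) ⊢ -c-> q2
  q2 = (rec X. a.c.(X + X + c.0 + (b.X + (X + 0)))) + (rec X. a.c.(X + X + c.0 + (b.X + (X + 0)))) + c.0 + (b.(rec X. a.c.(X + X + c.0 + (b.X + (X + 0)))) + ((rec X. a.c.(X + X + c.0 + (b.X + (X + 0)))) + 0)) ⊢ -a-> q1, -b-> q0, -c-> q3
  q3 = 0 ⊢ (no moves)
Coarsest stable partition (strong bisimilarity classes):
  B0 = {p0, q0}
  B1 = {p1, q1}
  B2 = {p2, q2}
  B3 = {p3, q3}
p0 ∈ B0, q0 ∈ B0 → same block
Bisimilar ⇒ trace-equivalent.

trace-equivalent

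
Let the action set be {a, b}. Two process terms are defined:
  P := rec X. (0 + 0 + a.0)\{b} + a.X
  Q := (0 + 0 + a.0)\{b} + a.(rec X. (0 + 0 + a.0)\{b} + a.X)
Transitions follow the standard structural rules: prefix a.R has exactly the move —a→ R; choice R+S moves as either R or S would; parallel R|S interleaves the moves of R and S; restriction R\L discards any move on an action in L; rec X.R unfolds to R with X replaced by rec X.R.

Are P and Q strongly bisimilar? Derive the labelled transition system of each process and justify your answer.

Reachable graph of P (2 states):
  s0 = rec X. (0 + 0 + a.0)\{b} + a.X :: ··a··> s0, ··a··> s1
  s1 = 0\{b} :: deadlocked
Reachable graph of Q (3 states):
  t0 = (0 + 0 + a.0)\{b} + a.(rec X. (0 + 0 + a.0)\{b} + a.X) :: ··a··> t1, ··a··> t2
  t1 = 0\{b} :: deadlocked
  t2 = rec X. (0 + 0 + a.0)\{b} + a.X :: ··a··> t1, ··a··> t2
Bisimilarity quotient blocks:
  B0 = {s0, t0, t2}
  B1 = {s1, t1}
s0 ∈ B0, t0 ∈ B0 → same block

bisimilar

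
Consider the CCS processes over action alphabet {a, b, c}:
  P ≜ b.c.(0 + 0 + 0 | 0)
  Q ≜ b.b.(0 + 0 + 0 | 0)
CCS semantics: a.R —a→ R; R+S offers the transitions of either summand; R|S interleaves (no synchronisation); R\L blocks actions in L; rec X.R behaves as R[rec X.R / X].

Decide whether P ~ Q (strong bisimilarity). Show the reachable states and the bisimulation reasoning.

P's transition system — 3 states:
  p0 = b.c.(0 + 0 + 0 | 0) | ··b··> p1
  p1 = c.(0 + 0 + 0 | 0) | ··c··> p2
  p2 = 0 + 0 + 0 | 0 | ·
Q's transition system — 3 states:
  q0 = b.b.(0 + 0 + 0 | 0) | ··b··> q1
  q1 = b.(0 + 0 + 0 | 0) | ··b··> q2
  q2 = 0 + 0 + 0 | 0 | ·
Coarsest stable partition (strong bisimilarity classes):
  B0 = {p0}
  B1 = {p1}
  B2 = {p2, q2}
  B3 = {q0}
  B4 = {q1}
p0 ∈ B0, q0 ∈ B3 → different blocks

NO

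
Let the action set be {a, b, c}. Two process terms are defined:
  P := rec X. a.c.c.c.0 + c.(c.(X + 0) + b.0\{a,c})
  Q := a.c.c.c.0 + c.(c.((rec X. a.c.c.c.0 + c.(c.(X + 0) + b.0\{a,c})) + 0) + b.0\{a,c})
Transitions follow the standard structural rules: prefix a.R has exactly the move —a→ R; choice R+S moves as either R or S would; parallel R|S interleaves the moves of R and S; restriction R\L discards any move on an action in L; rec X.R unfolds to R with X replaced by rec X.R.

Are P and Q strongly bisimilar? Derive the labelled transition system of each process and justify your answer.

YES

P's transition system — 8 states:
  s0 = rec X. a.c.c.c.0 + c.(c.(X + 0) + b.0\{a,c}) has moves --a--▸ s1, --c--▸ s2
  s1 = c.c.c.0 has moves --c--▸ s3
  s2 = c.((rec X. a.c.c.c.0 + c.(c.(X + 0) + b.0\{a,c})) + 0) + b.0\{a,c} has moves --b--▸ s4, --c--▸ s5
  s3 = c.c.0 has moves --c--▸ s6
  s4 = 0\{a,c} has moves ∅
  s5 = (rec X. a.c.c.c.0 + c.(c.(X + 0) + b.0\{a,c})) + 0 has moves --a--▸ s1, --c--▸ s2
  s6 = c.0 has moves --c--▸ s7
  s7 = 0 has moves ∅
Q's transition system — 8 states:
  t0 = a.c.c.c.0 + c.(c.((rec X. a.c.c.c.0 + c.(c.(X + 0) + b.0\{a,c})) + 0) + b.0\{a,c}) has moves --a--▸ t1, --c--▸ t2
  t1 = c.c.c.0 has moves --c--▸ t3
  t2 = c.((rec X. a.c.c.c.0 + c.(c.(X + 0) + b.0\{a,c})) + 0) + b.0\{a,c} has moves --b--▸ t4, --c--▸ t5
  t3 = c.c.0 has moves --c--▸ t6
  t4 = 0\{a,c} has moves ∅
  t5 = (rec X. a.c.c.c.0 + c.(c.(X + 0) + b.0\{a,c})) + 0 has moves --a--▸ t1, --c--▸ t2
  t6 = c.0 has moves --c--▸ t7
  t7 = 0 has moves ∅
Coarsest stable partition (strong bisimilarity classes):
  B0 = {s0, s5, t0, t5}
  B1 = {s2, t2}
  B2 = {s4, s7, t4, t7}
  B3 = {s1, t1}
  B4 = {s3, t3}
  B5 = {s6, t6}
s0 ∈ B0, t0 ∈ B0 → same block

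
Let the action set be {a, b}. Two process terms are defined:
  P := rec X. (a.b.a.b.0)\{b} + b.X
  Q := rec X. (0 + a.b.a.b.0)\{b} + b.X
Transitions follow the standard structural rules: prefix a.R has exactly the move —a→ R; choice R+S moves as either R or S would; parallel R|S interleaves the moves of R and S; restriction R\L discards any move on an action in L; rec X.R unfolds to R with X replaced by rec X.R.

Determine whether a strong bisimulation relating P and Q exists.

P's transition system — 2 states:
  p0 = rec X. (a.b.a.b.0)\{b} + b.X :: --a--▸ p1, --b--▸ p0
  p1 = (b.a.b.0)\{b} :: ∅
Q's transition system — 2 states:
  q0 = rec X. (0 + a.b.a.b.0)\{b} + b.X :: --a--▸ q1, --b--▸ q0
  q1 = (b.a.b.0)\{b} :: ∅
Partition-refinement fixed point:
  B0 = {p0, q0}
  B1 = {p1, q1}
p0 ∈ B0, q0 ∈ B0 → same block

bisimilar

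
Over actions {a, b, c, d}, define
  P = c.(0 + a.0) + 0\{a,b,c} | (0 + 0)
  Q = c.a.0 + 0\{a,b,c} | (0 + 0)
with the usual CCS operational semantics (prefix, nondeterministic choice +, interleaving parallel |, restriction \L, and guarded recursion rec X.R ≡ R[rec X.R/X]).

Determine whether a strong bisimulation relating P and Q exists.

Reachable graph of P (3 states):
  p0 = c.(0 + a.0) + 0\{a,b,c} | (0 + 0) has moves -c-> p1
  p1 = 0 + a.0 has moves -a-> p2
  p2 = 0 has moves ·
Reachable graph of Q (3 states):
  q0 = c.a.0 + 0\{a,b,c} | (0 + 0) has moves -c-> q1
  q1 = a.0 has moves -a-> q2
  q2 = 0 has moves ·
Coarsest stable partition (strong bisimilarity classes):
  B0 = {p0, q0}
  B1 = {p1, q1}
  B2 = {p2, q2}
p0 ∈ B0, q0 ∈ B0 → same block

YES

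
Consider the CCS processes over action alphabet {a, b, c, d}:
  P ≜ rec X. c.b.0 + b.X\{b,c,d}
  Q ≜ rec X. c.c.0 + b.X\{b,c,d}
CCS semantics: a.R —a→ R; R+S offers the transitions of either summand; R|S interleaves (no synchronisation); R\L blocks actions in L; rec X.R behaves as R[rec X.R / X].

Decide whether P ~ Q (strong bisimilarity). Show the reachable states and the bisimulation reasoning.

P's transition system — 4 states:
  p0 = rec X. c.b.0 + b.X\{b,c,d} | ··b··> p1, ··c··> p2
  p1 = (rec X. c.b.0 + b.X\{b,c,d})\{b,c,d} | ·
  p2 = b.0 | ··b··> p3
  p3 = 0 | ·
Q's transition system — 4 states:
  q0 = rec X. c.c.0 + b.X\{b,c,d} | ··b··> q1, ··c··> q2
  q1 = (rec X. c.c.0 + b.X\{b,c,d})\{b,c,d} | ·
  q2 = c.0 | ··c··> q3
  q3 = 0 | ·
Coarsest stable partition (strong bisimilarity classes):
  B0 = {p0}
  B1 = {p1, p3, q1, q3}
  B2 = {p2}
  B3 = {q0}
  B4 = {q2}
p0 ∈ B0, q0 ∈ B3 → different blocks

P ≁ Q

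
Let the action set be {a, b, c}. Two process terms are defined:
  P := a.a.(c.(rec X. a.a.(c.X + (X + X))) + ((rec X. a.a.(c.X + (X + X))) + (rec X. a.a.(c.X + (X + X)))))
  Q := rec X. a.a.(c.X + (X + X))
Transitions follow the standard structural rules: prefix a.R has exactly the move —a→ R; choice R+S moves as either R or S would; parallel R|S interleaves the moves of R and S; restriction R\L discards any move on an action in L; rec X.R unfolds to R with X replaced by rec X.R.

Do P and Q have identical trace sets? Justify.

trace-equivalent

P's transition system — 4 states:
  s0 = a.a.(c.(rec X. a.a.(c.X + (X + X))) + ((rec X. a.a.(c.X + (X + X))) + (rec X. a.a.(c.X + (X + X))))) ⊢ —a→ s1
  s1 = a.(c.(rec X. a.a.(c.X + (X + X))) + ((rec X. a.a.(c.X + (X + X))) + (rec X. a.a.(c.X + (X + X))))) ⊢ —a→ s2
  s2 = c.(rec X. a.a.(c.X + (X + X))) + ((rec X. a.a.(c.X + (X + X))) + (rec X. a.a.(c.X + (X + X)))) ⊢ —a→ s1, —c→ s3
  s3 = rec X. a.a.(c.X + (X + X)) ⊢ —a→ s1
Q's transition system — 3 states:
  t0 = rec X. a.a.(c.X + (X + X)) ⊢ —a→ t1
  t1 = a.(c.(rec X. a.a.(c.X + (X + X))) + ((rec X. a.a.(c.X + (X + X))) + (rec X. a.a.(c.X + (X + X))))) ⊢ —a→ t2
  t2 = c.(rec X. a.a.(c.X + (X + X))) + ((rec X. a.a.(c.X + (X + X))) + (rec X. a.a.(c.X + (X + X)))) ⊢ —a→ t1, —c→ t0
Partition-refinement fixed point:
  B0 = {s0, s3, t0}
  B1 = {s1, t1}
  B2 = {s2, t2}
s0 ∈ B0, t0 ∈ B0 → same block
Bisimilar ⇒ trace-equivalent.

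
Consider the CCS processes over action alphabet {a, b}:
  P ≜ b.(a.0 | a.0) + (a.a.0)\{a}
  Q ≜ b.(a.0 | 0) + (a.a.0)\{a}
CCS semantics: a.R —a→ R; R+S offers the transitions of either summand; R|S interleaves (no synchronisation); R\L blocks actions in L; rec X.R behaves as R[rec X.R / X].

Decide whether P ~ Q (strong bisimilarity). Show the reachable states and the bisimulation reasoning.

not bisimilar

LTS(P): 5 reachable states
  u0 = b.(a.0 | a.0) + (a.a.0)\{a} :: --b--▸ u1
  u1 = a.0 | a.0 :: --a--▸ u2, --a--▸ u3
  u2 = 0 | a.0 :: --a--▸ u4
  u3 = a.0 | 0 :: --a--▸ u4
  u4 = 0 | 0 :: stopped
LTS(Q): 3 reachable states
  v0 = b.(a.0 | 0) + (a.a.0)\{a} :: --b--▸ v1
  v1 = a.0 | 0 :: --a--▸ v2
  v2 = 0 | 0 :: stopped
Coarsest stable partition (strong bisimilarity classes):
  B0 = {u0}
  B1 = {u1}
  B2 = {u2, u3, v1}
  B3 = {u4, v2}
  B4 = {v0}
u0 ∈ B0, v0 ∈ B4 → different blocks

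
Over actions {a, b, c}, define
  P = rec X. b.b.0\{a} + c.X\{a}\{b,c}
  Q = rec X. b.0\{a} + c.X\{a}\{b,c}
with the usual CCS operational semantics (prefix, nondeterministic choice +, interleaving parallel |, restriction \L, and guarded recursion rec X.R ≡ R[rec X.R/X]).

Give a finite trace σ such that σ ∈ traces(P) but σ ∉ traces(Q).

bb

Reachable graph of P (4 states):
  s0 = rec X. b.b.0\{a} + c.X\{a}\{b,c} ⊢ -b-> s1, -c-> s2
  s1 = b.0\{a} ⊢ -b-> s3
  s2 = (rec X. b.b.0\{a} + c.X\{a}\{b,c})\{a}\{b,c} ⊢ ·
  s3 = 0\{a} ⊢ ·
Reachable graph of Q (3 states):
  t0 = rec X. b.0\{a} + c.X\{a}\{b,c} ⊢ -b-> t1, -c-> t2
  t1 = 0\{a} ⊢ ·
  t2 = (rec X. b.0\{a} + c.X\{a}\{b,c})\{a}\{b,c} ⊢ ·
Run σ = ⟨bb⟩ on P: start {s0}
  [1] b ⇒ {s1}
  [2] b ⇒ {s3}
  ✓ P
Run σ = ⟨bb⟩ on Q: start {t0}
  [1] b ⇒ {t1}
  [2] b ⇒ ∅  — Q cannot continue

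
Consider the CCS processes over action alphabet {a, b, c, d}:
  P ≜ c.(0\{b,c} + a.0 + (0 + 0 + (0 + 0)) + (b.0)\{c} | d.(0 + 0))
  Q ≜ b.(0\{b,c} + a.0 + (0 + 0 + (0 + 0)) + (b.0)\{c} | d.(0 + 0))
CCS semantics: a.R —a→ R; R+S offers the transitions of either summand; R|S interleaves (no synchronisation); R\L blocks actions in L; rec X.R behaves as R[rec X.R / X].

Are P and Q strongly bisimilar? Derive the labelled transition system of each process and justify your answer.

P's transition system — 6 states:
  p0 = c.(0\{b,c} + a.0 + (0 + 0 + (0 + 0)) + (b.0)\{c} | d.(0 + 0)) | ··c··> p1
  p1 = 0\{b,c} + a.0 + (0 + 0 + (0 + 0)) + (b.0)\{c} | d.(0 + 0) | ··a··> p2, ··b··> p3, ··d··> p4
  p2 = 0 | ∅
  p3 = 0\{c} | d.(0 + 0) | ··d··> p5
  p4 = (b.0)\{c} | (0 + 0) | ··b··> p5
  p5 = 0\{c} | (0 + 0) | ∅
Q's transition system — 6 states:
  q0 = b.(0\{b,c} + a.0 + (0 + 0 + (0 + 0)) + (b.0)\{c} | d.(0 + 0)) | ··b··> q1
  q1 = 0\{b,c} + a.0 + (0 + 0 + (0 + 0)) + (b.0)\{c} | d.(0 + 0) | ··a··> q2, ··b··> q3, ··d··> q4
  q2 = 0 | ∅
  q3 = 0\{c} | d.(0 + 0) | ··d··> q5
  q4 = (b.0)\{c} | (0 + 0) | ··b··> q5
  q5 = 0\{c} | (0 + 0) | ∅
Bisimilarity quotient blocks:
  B0 = {p0}
  B1 = {p1, q1}
  B2 = {p2, p5, q2, q5}
  B3 = {p3, q3}
  B4 = {p4, q4}
  B5 = {q0}
p0 ∈ B0, q0 ∈ B5 → different blocks

not bisimilar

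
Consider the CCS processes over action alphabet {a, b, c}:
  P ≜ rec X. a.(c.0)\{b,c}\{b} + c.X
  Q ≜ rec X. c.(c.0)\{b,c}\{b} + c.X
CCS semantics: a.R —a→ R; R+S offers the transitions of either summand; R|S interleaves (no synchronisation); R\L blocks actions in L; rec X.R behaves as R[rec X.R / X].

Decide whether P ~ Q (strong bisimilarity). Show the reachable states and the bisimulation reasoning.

P's transition system — 2 states:
  u0 = rec X. a.(c.0)\{b,c}\{b} + c.X → --a--▸ u1, --c--▸ u0
  u1 = (c.0)\{b,c}\{b} → ·
Q's transition system — 2 states:
  v0 = rec X. c.(c.0)\{b,c}\{b} + c.X → --c--▸ v0, --c--▸ v1
  v1 = (c.0)\{b,c}\{b} → ·
Coarsest stable partition (strong bisimilarity classes):
  B0 = {u0}
  B1 = {u1, v1}
  B2 = {v0}
u0 ∈ B0, v0 ∈ B2 → different blocks

not bisimilar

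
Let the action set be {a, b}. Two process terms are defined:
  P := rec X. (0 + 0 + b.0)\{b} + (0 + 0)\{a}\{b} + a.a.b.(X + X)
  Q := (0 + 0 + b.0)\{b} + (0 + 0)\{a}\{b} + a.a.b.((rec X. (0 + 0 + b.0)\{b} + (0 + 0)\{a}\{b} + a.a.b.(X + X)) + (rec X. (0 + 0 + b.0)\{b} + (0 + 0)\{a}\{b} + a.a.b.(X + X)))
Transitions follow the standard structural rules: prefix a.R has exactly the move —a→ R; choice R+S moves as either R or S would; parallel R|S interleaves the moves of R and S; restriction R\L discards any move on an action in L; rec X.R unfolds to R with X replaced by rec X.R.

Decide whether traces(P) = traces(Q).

P's transition system — 4 states:
  u0 = rec X. (0 + 0 + b.0)\{b} + (0 + 0)\{a}\{b} + a.a.b.(X + X) | --a--▸ u1
  u1 = a.b.((rec X. (0 + 0 + b.0)\{b} + (0 + 0)\{a}\{b} + a.a.b.(X + X)) + (rec X. (0 + 0 + b.0)\{b} + (0 + 0)\{a}\{b} + a.a.b.(X + X))) | --a--▸ u2
  u2 = b.((rec X. (0 + 0 + b.0)\{b} + (0 + 0)\{a}\{b} + a.a.b.(X + X)) + (rec X. (0 + 0 + b.0)\{b} + (0 + 0)\{a}\{b} + a.a.b.(X + X))) | --b--▸ u3
  u3 = (rec X. (0 + 0 + b.0)\{b} + (0 + 0)\{a}\{b} + a.a.b.(X + X)) + (rec X. (0 + 0 + b.0)\{b} + (0 + 0)\{a}\{b} + a.a.b.(X + X)) | --a--▸ u1
Q's transition system — 4 states:
  v0 = (0 + 0 + b.0)\{b} + (0 + 0)\{a}\{b} + a.a.b.((rec X. (0 + 0 + b.0)\{b} + (0 + 0)\{a}\{b} + a.a.b.(X + X)) + (rec X. (0 + 0 + b.0)\{b} + (0 + 0)\{a}\{b} + a.a.b.(X + X))) | --a--▸ v1
  v1 = a.b.((rec X. (0 + 0 + b.0)\{b} + (0 + 0)\{a}\{b} + a.a.b.(X + X)) + (rec X. (0 + 0 + b.0)\{b} + (0 + 0)\{a}\{b} + a.a.b.(X + X))) | --a--▸ v2
  v2 = b.((rec X. (0 + 0 + b.0)\{b} + (0 + 0)\{a}\{b} + a.a.b.(X + X)) + (rec X. (0 + 0 + b.0)\{b} + (0 + 0)\{a}\{b} + a.a.b.(X + X))) | --b--▸ v3
  v3 = (rec X. (0 + 0 + b.0)\{b} + (0 + 0)\{a}\{b} + a.a.b.(X + X)) + (rec X. (0 + 0 + b.0)\{b} + (0 + 0)\{a}\{b} + a.a.b.(X + X)) | --a--▸ v1
Bisimilarity quotient blocks:
  B0 = {u0, u3, v0, v3}
  B1 = {u1, v1}
  B2 = {u2, v2}
u0 ∈ B0, v0 ∈ B0 → same block
Bisimilar ⇒ trace-equivalent.

traces(P) = traces(Q)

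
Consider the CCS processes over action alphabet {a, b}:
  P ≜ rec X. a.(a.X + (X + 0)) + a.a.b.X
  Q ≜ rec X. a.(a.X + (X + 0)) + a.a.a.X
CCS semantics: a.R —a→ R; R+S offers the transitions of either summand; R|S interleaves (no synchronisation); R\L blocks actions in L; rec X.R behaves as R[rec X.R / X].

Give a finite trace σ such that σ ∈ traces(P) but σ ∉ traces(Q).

Reachable graph of P (4 states):
  m0 = rec X. a.(a.X + (X + 0)) + a.a.b.X | =a=> m1, =a=> m2
  m1 = a.(rec X. a.(a.X + (X + 0)) + a.a.b.X) + ((rec X. a.(a.X + (X + 0)) + a.a.b.X) + 0) | =a=> m0, =a=> m1, =a=> m2
  m2 = a.b.(rec X. a.(a.X + (X + 0)) + a.a.b.X) | =a=> m3
  m3 = b.(rec X. a.(a.X + (X + 0)) + a.a.b.X) | =b=> m0
Reachable graph of Q (4 states):
  n0 = rec X. a.(a.X + (X + 0)) + a.a.a.X | =a=> n1, =a=> n2
  n1 = a.(rec X. a.(a.X + (X + 0)) + a.a.a.X) + ((rec X. a.(a.X + (X + 0)) + a.a.a.X) + 0) | =a=> n0, =a=> n1, =a=> n2
  n2 = a.a.(rec X. a.(a.X + (X + 0)) + a.a.a.X) | =a=> n3
  n3 = a.(rec X. a.(a.X + (X + 0)) + a.a.a.X) | =a=> n0
Run σ = ⟨aab⟩ on P: start {m0}
  step 1 (a): {m1, m2}
  step 2 (a): {m0, m1, m2, m3}
  step 3 (b): {m0}
  ✓ P
Run σ = ⟨aab⟩ on Q: start {n0}
  step 1 (a): {n1, n2}
  step 2 (a): {n0, n1, n2, n3}
  step 3 (b): ∅ (Q stuck)

aab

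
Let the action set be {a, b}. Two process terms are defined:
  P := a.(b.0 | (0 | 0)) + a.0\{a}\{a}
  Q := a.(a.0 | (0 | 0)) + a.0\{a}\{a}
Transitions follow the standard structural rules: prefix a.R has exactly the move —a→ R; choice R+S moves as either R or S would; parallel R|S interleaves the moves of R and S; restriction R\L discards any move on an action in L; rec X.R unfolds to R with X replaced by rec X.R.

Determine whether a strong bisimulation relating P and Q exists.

P's transition system — 4 states:
  p0 = a.(b.0 | (0 | 0)) + a.0\{a}\{a} | -a-> p1, -a-> p2
  p1 = 0\{a}\{a} | stopped
  p2 = b.0 | (0 | 0) | -b-> p3
  p3 = 0 | (0 | 0) | stopped
Q's transition system — 4 states:
  q0 = a.(a.0 | (0 | 0)) + a.0\{a}\{a} | -a-> q1, -a-> q2
  q1 = 0\{a}\{a} | stopped
  q2 = a.0 | (0 | 0) | -a-> q3
  q3 = 0 | (0 | 0) | stopped
Coarsest stable partition (strong bisimilarity classes):
  B0 = {p0}
  B1 = {p2}
  B2 = {p1, p3, q1, q3}
  B3 = {q0}
  B4 = {q2}
p0 ∈ B0, q0 ∈ B3 → different blocks

not bisimilar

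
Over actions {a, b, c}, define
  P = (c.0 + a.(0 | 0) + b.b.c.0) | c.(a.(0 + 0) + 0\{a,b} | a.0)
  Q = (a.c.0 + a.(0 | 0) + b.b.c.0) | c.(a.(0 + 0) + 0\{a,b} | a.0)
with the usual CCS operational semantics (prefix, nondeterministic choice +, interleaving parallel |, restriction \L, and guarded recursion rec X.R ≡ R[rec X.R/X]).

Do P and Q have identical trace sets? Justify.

NO — witness ⟨cc⟩

LTS(P): 20 reachable states
  p0 = (c.0 + a.(0 | 0) + b.b.c.0) | c.(a.(0 + 0) + 0\{a,b} | a.0) | =a=> p1, =b=> p2, =c=> p3, =c=> p4
  p1 = 0 | 0 | c.(a.(0 + 0) + 0\{a,b} | a.0) | =c=> p5
  p2 = b.c.0 | c.(a.(0 + 0) + 0\{a,b} | a.0) | =b=> p6, =c=> p7
  p3 = (c.0 + a.(0 | 0) + b.b.c.0) | (a.(0 + 0) + 0\{a,b} | a.0) | =a=> p5, =a=> p8, =a=> p9, =b=> p7, =c=> p10
  p4 = 0 | c.(a.(0 + 0) + 0\{a,b} | a.0) | =c=> p10
  p5 = 0 | 0 | (a.(0 + 0) + 0\{a,b} | a.0) | =a=> p11, =a=> p12
  p6 = c.0 | c.(a.(0 + 0) + 0\{a,b} | a.0) | =c=> p13, =c=> p4
  p7 = b.c.0 | (a.(0 + 0) + 0\{a,b} | a.0) | =a=> p14, =a=> p15, =b=> p13
  p8 = (c.0 + a.(0 | 0) + b.b.c.0) | (0 + 0) | =a=> p11, =b=> p14, =c=> p16
  p9 = (c.0 + a.(0 | 0) + b.b.c.0) | (0\{a,b} | 0) | =a=> p12, =b=> p15, =c=> p17
  p10 = 0 | (a.(0 + 0) + 0\{a,b} | a.0) | =a=> p16, =a=> p17
  p11 = 0 | 0 | (0 + 0) | (no moves)
  p12 = 0 | 0 | (0\{a,b} | 0) | (no moves)
  p13 = c.0 | (a.(0 + 0) + 0\{a,b} | a.0) | =a=> p18, =a=> p19, =c=> p10
  p14 = b.c.0 | (0 + 0) | =b=> p18
  p15 = b.c.0 | (0\{a,b} | 0) | =b=> p19
  p16 = 0 | (0 + 0) | (no moves)
  p17 = 0 | (0\{a,b} | 0) | (no moves)
  p18 = c.0 | (0 + 0) | =c=> p16
  p19 = c.0 | (0\{a,b} | 0) | =c=> p17
LTS(Q): 20 reachable states
  q0 = (a.c.0 + a.(0 | 0) + b.b.c.0) | c.(a.(0 + 0) + 0\{a,b} | a.0) | =a=> q1, =a=> q2, =b=> q3, =c=> q4
  q1 = 0 | 0 | c.(a.(0 + 0) + 0\{a,b} | a.0) | =c=> q5
  q2 = c.0 | c.(a.(0 + 0) + 0\{a,b} | a.0) | =c=> q6, =c=> q7
  q3 = b.c.0 | c.(a.(0 + 0) + 0\{a,b} | a.0) | =b=> q2, =c=> q8
  q4 = (a.c.0 + a.(0 | 0) + b.b.c.0) | (a.(0 + 0) + 0\{a,b} | a.0) | =a=> q10, =a=> q5, =a=> q7, =a=> q9, =b=> q8
  q5 = 0 | 0 | (a.(0 + 0) + 0\{a,b} | a.0) | =a=> q11, =a=> q12
  q6 = 0 | c.(a.(0 + 0) + 0\{a,b} | a.0) | =c=> q13
  q7 = c.0 | (a.(0 + 0) + 0\{a,b} | a.0) | =a=> q14, =a=> q15, =c=> q13
  q8 = b.c.0 | (a.(0 + 0) + 0\{a,b} | a.0) | =a=> q16, =a=> q17, =b=> q7
  q9 = (a.c.0 + a.(0 | 0) + b.b.c.0) | (0 + 0) | =a=> q11, =a=> q14, =b=> q16
  q10 = (a.c.0 + a.(0 | 0) + b.b.c.0) | (0\{a,b} | 0) | =a=> q12, =a=> q15, =b=> q17
  q11 = 0 | 0 | (0 + 0) | (no moves)
  q12 = 0 | 0 | (0\{a,b} | 0) | (no moves)
  q13 = 0 | (a.(0 + 0) + 0\{a,b} | a.0) | =a=> q18, =a=> q19
  q14 = c.0 | (0 + 0) | =c=> q18
  q15 = c.0 | (0\{a,b} | 0) | =c=> q19
  q16 = b.c.0 | (0 + 0) | =b=> q14
  q17 = b.c.0 | (0\{a,b} | 0) | =b=> q15
  q18 = 0 | (0 + 0) | (no moves)
  q19 = 0 | (0\{a,b} | 0) | (no moves)
Executing cc from P (initial set {p0}):
  after c @ step 1: {p3, p4}
  after c @ step 2: {p10}
  P completes σ.
Executing cc from Q (initial set {q0}):
  after c @ step 1: {q4}
  after c @ step 2: ∅  — Q cannot continue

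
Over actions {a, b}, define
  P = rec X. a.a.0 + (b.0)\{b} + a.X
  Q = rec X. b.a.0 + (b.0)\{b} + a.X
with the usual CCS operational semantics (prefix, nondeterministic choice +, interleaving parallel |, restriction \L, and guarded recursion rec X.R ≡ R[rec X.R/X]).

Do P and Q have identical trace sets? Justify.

traces(P) ≠ traces(Q) — witness ⟨b⟩

LTS(P): 3 reachable states
  m0 = rec X. a.a.0 + (b.0)\{b} + a.X → --a--▸ m0, --a--▸ m1
  m1 = a.0 → --a--▸ m2
  m2 = 0 → (no moves)
LTS(Q): 3 reachable states
  n0 = rec X. b.a.0 + (b.0)\{b} + a.X → --a--▸ n0, --b--▸ n1
  n1 = a.0 → --a--▸ n2
  n2 = 0 → (no moves)
Executing b from Q (initial set {n0}):
  after b @ step 1: {n1}
  — Q admits the full trace.
Executing b from P (initial set {m0}):
  after b @ step 1: ∅ (P stuck)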